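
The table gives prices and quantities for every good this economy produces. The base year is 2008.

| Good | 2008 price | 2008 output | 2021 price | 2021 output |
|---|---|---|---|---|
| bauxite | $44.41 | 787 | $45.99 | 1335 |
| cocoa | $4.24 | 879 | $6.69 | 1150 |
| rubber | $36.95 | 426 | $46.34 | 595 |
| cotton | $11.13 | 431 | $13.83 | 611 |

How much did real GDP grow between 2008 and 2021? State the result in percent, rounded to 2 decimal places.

56.97%

Real GDP 2008 = Nominal GDP 2008 = 44.41·787 + 4.24·879 + 36.95·426 + 11.13·431 = 59215.36.
Real GDP 2021 (at 2008 prices) = 44.41·1335 + 4.24·1150 + 36.95·595 + 11.13·611 = 92949.03.
Real growth = 92949.03/59215.36 − 1 = 0.5697.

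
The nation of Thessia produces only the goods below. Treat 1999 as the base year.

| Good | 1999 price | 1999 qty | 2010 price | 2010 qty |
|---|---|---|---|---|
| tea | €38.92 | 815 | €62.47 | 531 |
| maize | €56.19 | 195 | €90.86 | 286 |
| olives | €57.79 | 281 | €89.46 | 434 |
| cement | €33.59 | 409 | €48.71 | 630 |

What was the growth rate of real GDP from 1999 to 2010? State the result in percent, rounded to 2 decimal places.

14.21%

Real GDP 1999 = Nominal GDP 1999 = 38.92·815 + 56.19·195 + 57.79·281 + 33.59·409 = 72654.15.
Real GDP 2010 (at 1999 prices) = 38.92·531 + 56.19·286 + 57.79·434 + 33.59·630 = 82979.42.
Real growth = 82979.42/72654.15 − 1 = 0.1421.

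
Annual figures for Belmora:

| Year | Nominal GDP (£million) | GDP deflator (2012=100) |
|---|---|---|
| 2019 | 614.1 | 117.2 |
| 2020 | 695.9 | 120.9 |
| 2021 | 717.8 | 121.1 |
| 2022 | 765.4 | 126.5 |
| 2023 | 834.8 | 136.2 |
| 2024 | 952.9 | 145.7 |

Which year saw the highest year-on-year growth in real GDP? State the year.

2020: real = 695.9/1.209 = 575.60; growth vs 2019 (523.98) = 9.85%.
2021: real = 717.8/1.211 = 592.73; growth vs 2020 (575.60) = 2.98%.
2022: real = 765.4/1.265 = 605.06; growth vs 2021 (592.73) = 2.08%.
2023: real = 834.8/1.362 = 612.92; growth vs 2022 (605.06) = 1.30%.
2024: real = 952.9/1.457 = 654.02; growth vs 2023 (612.92) = 6.71%.

2020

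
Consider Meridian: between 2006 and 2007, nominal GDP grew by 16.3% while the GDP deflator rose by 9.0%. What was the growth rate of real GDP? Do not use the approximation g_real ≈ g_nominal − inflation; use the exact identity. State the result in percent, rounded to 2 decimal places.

6.70%

(1 + g_nom) = (1 + g_real)(1 + π), so g_real = 1.1630 / 1.0900 − 1 = 0.06697.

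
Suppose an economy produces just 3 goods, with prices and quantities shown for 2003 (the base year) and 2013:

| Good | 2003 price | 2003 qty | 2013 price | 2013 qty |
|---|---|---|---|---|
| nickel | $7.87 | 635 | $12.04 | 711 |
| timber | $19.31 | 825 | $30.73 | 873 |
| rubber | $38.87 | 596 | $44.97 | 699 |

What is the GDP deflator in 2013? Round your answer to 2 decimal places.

Nominal GDP 2013 = 12.04·711 + 30.73·873 + 44.97·699 = 66821.76.
Real GDP 2013 (at 2003 prices) = 7.87·711 + 19.31·873 + 38.87·699 = 49623.33.
Deflator = Nominal/Real × 100 = 66821.76/49623.33 × 100 = 134.658.

134.66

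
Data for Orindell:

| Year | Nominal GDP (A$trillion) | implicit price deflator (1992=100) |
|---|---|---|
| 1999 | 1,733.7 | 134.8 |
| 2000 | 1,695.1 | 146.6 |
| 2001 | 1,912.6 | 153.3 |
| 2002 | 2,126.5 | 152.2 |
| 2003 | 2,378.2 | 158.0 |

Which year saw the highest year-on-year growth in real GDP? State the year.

2000: real = 1695.1/1.466 = 1156.28; growth vs 1999 (1286.13) = -10.10%.
2001: real = 1912.6/1.533 = 1247.62; growth vs 2000 (1156.28) = 7.90%.
2002: real = 2126.5/1.522 = 1397.17; growth vs 2001 (1247.62) = 11.99%.
2003: real = 2378.2/1.580 = 1505.19; growth vs 2002 (1397.17) = 7.73%.

2002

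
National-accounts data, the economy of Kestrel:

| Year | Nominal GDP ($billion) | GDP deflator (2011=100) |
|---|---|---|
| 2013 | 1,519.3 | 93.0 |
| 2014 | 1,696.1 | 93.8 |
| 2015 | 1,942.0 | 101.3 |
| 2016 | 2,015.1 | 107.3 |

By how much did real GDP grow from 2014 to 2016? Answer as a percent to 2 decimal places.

3.86%

Real GDP 2014 = 1696.1/0.938 = 1808.21.
Real GDP 2016 = 2015.1/1.073 = 1878.01.
Change = 1878.01/1808.21 − 1 = 0.0386.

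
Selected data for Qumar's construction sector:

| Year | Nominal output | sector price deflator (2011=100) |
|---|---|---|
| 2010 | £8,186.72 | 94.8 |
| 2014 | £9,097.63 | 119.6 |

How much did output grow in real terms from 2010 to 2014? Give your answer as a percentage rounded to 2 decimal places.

-11.92%

Deflate each year: 2010 → 8186.72/0.948 = 8635.78; 2014 → 9097.63/1.196 = 7606.71.
So real output changed by 7606.71/8635.78 − 1 = -0.1192, i.e. -11.92%.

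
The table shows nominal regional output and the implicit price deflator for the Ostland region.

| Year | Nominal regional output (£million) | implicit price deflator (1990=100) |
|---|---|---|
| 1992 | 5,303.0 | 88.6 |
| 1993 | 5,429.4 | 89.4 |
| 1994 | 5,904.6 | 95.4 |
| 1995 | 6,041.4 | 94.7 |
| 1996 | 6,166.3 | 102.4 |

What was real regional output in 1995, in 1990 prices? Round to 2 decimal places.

Real regional output 1995 = 6041.4 / 0.947 = 6379.51.

£6,379.51 million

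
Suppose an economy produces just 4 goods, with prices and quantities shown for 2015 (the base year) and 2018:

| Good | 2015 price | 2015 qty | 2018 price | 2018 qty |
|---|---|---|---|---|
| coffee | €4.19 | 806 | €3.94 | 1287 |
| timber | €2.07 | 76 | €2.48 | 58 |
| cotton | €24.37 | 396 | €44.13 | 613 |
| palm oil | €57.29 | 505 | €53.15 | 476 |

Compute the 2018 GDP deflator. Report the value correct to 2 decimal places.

120.63

Nominal GDP 2018 = 3.94·1287 + 2.48·58 + 44.13·613 + 53.15·476 = 57565.71.
Real GDP 2018 (at 2015 prices) = 4.19·1287 + 2.07·58 + 24.37·613 + 57.29·476 = 47721.44.
Deflator = Nominal/Real × 100 = 57565.71/47721.44 × 100 = 120.629.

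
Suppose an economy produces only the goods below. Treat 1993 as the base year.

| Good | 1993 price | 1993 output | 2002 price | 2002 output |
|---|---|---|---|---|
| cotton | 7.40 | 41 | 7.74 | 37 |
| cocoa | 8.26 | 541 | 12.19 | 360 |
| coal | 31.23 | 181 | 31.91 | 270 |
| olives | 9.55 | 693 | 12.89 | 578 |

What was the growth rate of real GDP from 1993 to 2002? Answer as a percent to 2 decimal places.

0.92%

Real GDP 1993 = Nominal GDP 1993 = 7.40·41 + 8.26·541 + 31.23·181 + 9.55·693 = 17042.84.
Real GDP 2002 (at 1993 prices) = 7.40·37 + 8.26·360 + 31.23·270 + 9.55·578 = 17199.40.
Real growth = 17199.40/17042.84 − 1 = 0.0092.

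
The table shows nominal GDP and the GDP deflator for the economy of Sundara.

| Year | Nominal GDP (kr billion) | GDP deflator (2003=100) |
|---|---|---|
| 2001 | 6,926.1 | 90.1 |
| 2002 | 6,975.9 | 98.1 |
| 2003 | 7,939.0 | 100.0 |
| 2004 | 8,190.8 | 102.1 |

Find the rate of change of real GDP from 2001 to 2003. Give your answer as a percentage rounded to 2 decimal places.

Real GDP 2001 = 6926.1/0.901 = 7687.13.
Real GDP 2003 = 7939.0/1.000 = 7939.00.
Change = 7939.00/7687.13 − 1 = 0.0328.

3.28%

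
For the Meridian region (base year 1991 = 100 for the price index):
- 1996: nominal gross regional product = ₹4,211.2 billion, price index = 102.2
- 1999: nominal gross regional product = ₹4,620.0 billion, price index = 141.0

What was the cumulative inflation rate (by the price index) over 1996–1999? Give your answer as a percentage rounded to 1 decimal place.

38.0%

Price-level change = 141.0 / 102.2 − 1 = 0.3796.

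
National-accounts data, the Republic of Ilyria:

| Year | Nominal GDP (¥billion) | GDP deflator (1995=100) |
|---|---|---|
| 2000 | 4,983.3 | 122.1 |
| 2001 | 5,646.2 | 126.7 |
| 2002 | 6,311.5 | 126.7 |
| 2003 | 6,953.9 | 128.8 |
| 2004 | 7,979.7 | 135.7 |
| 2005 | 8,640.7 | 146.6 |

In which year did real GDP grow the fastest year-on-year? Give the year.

2002

2001: real = 5646.2/1.267 = 4456.35; growth vs 2000 (4081.33) = 9.19%.
2002: real = 6311.5/1.267 = 4981.45; growth vs 2001 (4456.35) = 11.78%.
2003: real = 6953.9/1.288 = 5398.99; growth vs 2002 (4981.45) = 8.38%.
2004: real = 7979.7/1.357 = 5880.40; growth vs 2003 (5398.99) = 8.92%.
2005: real = 8640.7/1.466 = 5894.07; growth vs 2004 (5880.40) = 0.23%.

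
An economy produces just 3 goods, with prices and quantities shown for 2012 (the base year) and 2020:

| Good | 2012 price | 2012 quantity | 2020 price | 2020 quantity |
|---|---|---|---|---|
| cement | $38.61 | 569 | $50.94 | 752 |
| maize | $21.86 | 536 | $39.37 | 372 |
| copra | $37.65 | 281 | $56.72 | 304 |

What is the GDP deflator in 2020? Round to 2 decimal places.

Nominal GDP 2020 = 50.94·752 + 39.37·372 + 56.72·304 = 70195.40.
Real GDP 2020 (at 2012 prices) = 38.61·752 + 21.86·372 + 37.65·304 = 48612.24.
Deflator = Nominal/Real × 100 = 70195.40/48612.24 × 100 = 144.399.

144.40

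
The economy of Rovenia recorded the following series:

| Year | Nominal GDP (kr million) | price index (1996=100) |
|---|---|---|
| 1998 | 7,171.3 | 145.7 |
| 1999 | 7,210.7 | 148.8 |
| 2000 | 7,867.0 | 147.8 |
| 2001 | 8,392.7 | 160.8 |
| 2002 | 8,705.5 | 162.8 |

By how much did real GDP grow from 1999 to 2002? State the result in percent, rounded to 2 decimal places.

10.35%

Real GDP 1999 = 7210.7/1.488 = 4845.90.
Real GDP 2002 = 8705.5/1.628 = 5347.36.
Change = 5347.36/4845.90 − 1 = 0.1035.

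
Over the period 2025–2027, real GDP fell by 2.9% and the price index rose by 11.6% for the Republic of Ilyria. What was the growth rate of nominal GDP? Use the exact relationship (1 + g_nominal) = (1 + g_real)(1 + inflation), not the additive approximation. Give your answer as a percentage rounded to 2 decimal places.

8.36%

(1 + g_nom) = (1 + g_real)(1 + π) = 0.9710 × 1.1160 = 1.08364.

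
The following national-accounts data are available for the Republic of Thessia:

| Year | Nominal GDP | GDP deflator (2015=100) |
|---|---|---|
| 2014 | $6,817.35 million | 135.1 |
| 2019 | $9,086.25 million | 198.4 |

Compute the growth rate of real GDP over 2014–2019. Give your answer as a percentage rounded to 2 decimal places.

-9.24%

Real GDP 2014 = 6817.35 / 1.351 = 5046.15.
Real GDP 2019 = 9086.25 / 1.984 = 4579.76.
Real growth = 4579.76 / 5046.15 − 1 = -0.0924.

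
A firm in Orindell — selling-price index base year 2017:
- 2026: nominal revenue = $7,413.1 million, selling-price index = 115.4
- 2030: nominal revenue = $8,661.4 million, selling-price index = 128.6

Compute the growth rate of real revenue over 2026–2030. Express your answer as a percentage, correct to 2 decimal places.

4.85%

Deflate each year: 2026 → 7413.1/1.154 = 6423.83; 2030 → 8661.4/1.286 = 6735.15.
So real revenue changed by 6735.15/6423.83 − 1 = 0.0485, i.e. 4.85%.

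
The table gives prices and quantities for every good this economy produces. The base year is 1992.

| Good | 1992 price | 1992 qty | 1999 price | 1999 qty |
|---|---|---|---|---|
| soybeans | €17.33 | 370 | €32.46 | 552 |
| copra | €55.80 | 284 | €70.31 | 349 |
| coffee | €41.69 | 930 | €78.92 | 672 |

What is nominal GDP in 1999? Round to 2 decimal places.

€95490.35

Nominal GDP 1999 = Σ (p_1999 × q_1999) = 32.46·552 + 70.31·349 + 78.92·672 = 95490.35.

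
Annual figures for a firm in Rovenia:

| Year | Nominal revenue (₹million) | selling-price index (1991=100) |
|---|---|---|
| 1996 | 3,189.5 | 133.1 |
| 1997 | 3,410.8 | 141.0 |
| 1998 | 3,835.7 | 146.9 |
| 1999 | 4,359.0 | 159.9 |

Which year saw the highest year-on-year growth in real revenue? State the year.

1998

1997: real = 3410.8/1.410 = 2419.01; growth vs 1996 (2396.32) = 0.95%.
1998: real = 3835.7/1.469 = 2611.10; growth vs 1997 (2419.01) = 7.94%.
1999: real = 4359.0/1.599 = 2726.08; growth vs 1998 (2611.10) = 4.40%.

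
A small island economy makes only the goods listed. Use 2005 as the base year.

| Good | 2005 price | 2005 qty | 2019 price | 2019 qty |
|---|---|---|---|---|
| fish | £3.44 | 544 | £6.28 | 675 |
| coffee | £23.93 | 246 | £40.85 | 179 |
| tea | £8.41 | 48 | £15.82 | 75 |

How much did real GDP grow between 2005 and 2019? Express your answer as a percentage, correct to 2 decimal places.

Real GDP 2005 = Nominal GDP 2005 = 3.44·544 + 23.93·246 + 8.41·48 = 8161.82.
Real GDP 2019 (at 2005 prices) = 3.44·675 + 23.93·179 + 8.41·75 = 7236.22.
Real growth = 7236.22/8161.82 − 1 = -0.1134.

-11.34%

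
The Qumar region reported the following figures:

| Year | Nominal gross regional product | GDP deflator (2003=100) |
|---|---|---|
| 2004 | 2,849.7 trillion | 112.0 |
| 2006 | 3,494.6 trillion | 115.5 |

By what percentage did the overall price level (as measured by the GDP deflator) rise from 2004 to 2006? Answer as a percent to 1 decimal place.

Price-level change = 115.5 / 112.0 − 1 = 0.0313.

3.1%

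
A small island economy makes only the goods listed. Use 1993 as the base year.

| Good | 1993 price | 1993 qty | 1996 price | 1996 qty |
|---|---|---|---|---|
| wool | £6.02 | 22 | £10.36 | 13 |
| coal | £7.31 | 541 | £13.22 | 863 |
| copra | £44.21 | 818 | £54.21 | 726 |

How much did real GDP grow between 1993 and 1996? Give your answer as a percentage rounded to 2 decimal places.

Real GDP 1993 = Nominal GDP 1993 = 6.02·22 + 7.31·541 + 44.21·818 = 40250.93.
Real GDP 1996 (at 1993 prices) = 6.02·13 + 7.31·863 + 44.21·726 = 38483.25.
Real growth = 38483.25/40250.93 − 1 = -0.0439.

-4.39%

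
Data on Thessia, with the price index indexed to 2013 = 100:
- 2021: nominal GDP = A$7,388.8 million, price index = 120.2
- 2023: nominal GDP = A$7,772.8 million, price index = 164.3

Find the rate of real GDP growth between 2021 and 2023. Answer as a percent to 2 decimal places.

-23.04%

Deflate each year: 2021 → 7388.8/1.202 = 6147.09; 2023 → 7772.8/1.643 = 4730.86.
So real GDP changed by 4730.86/6147.09 − 1 = -0.2304, i.e. -23.04%.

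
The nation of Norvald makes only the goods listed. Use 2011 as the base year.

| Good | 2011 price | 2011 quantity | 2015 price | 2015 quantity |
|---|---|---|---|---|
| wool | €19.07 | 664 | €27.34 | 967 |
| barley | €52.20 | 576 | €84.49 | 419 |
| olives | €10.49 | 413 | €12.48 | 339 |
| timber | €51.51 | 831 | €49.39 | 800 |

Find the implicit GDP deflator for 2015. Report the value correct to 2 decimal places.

124.10

Nominal GDP 2015 = 27.34·967 + 84.49·419 + 12.48·339 + 49.39·800 = 105581.81.
Real GDP 2015 (at 2011 prices) = 19.07·967 + 52.20·419 + 10.49·339 + 51.51·800 = 85076.60.
Deflator = Nominal/Real × 100 = 105581.81/85076.60 × 100 = 124.102.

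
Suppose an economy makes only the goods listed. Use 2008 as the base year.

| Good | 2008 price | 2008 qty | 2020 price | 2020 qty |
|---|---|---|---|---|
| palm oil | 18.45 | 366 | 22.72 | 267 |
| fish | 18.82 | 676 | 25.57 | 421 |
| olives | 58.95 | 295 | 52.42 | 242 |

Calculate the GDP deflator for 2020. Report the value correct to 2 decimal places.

Nominal GDP 2020 = 22.72·267 + 25.57·421 + 52.42·242 = 29516.85.
Real GDP 2020 (at 2008 prices) = 18.45·267 + 18.82·421 + 58.95·242 = 27115.27.
Deflator = Nominal/Real × 100 = 29516.85/27115.27 × 100 = 108.857.

108.86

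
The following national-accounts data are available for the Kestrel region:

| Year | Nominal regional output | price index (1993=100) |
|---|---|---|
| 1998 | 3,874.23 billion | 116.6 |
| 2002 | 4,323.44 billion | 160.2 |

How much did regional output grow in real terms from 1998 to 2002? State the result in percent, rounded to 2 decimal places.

-18.78%

Real regional output 1998 = 3874.23 / 1.166 = 3322.67.
Real regional output 2002 = 4323.44 / 1.602 = 2698.78.
Real growth = 2698.78 / 3322.67 − 1 = -0.1878.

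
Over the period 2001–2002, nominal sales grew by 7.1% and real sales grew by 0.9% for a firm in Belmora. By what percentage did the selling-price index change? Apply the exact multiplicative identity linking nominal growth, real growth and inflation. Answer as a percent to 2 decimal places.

6.14%

(1 + g_nom) = (1 + g_real)(1 + π), so π = 1.0710 / 1.0090 − 1 = 0.06145.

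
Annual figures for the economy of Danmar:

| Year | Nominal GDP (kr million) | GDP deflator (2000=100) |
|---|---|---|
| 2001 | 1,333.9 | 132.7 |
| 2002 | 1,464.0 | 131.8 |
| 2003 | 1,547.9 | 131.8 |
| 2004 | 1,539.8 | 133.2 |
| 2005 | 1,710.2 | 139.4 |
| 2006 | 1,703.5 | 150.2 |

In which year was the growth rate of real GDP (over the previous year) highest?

2002: real = 1464.0/1.318 = 1110.77; growth vs 2001 (1005.20) = 10.50%.
2003: real = 1547.9/1.318 = 1174.43; growth vs 2002 (1110.77) = 5.73%.
2004: real = 1539.8/1.332 = 1156.01; growth vs 2003 (1174.43) = -1.57%.
2005: real = 1710.2/1.394 = 1226.83; growth vs 2004 (1156.01) = 6.13%.
2006: real = 1703.5/1.502 = 1134.15; growth vs 2005 (1226.83) = -7.55%.

2002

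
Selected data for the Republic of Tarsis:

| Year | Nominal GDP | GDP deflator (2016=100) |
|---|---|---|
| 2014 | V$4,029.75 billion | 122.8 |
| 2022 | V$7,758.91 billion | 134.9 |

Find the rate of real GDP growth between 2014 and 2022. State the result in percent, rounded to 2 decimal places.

Deflate each year: 2014 → 4029.75/1.228 = 3281.56; 2022 → 7758.91/1.349 = 5751.60.
So real GDP changed by 5751.60/3281.56 − 1 = 0.7527, i.e. 75.27%.

75.27%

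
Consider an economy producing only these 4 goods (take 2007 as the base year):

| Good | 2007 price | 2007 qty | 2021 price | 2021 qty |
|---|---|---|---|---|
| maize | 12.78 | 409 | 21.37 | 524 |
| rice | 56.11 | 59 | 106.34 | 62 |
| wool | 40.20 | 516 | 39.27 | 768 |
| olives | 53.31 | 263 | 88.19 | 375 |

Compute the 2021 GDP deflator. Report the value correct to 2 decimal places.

132.73

Nominal GDP 2021 = 21.37·524 + 106.34·62 + 39.27·768 + 88.19·375 = 81021.57.
Real GDP 2021 (at 2007 prices) = 12.78·524 + 56.11·62 + 40.20·768 + 53.31·375 = 61040.39.
Deflator = Nominal/Real × 100 = 81021.57/61040.39 × 100 = 132.734.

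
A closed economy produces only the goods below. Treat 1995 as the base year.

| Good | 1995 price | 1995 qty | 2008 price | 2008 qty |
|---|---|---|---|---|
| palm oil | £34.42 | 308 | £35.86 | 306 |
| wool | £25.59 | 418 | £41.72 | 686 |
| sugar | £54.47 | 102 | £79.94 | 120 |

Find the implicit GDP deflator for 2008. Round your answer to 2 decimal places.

142.06

Nominal GDP 2008 = 35.86·306 + 41.72·686 + 79.94·120 = 49185.88.
Real GDP 2008 (at 1995 prices) = 34.42·306 + 25.59·686 + 54.47·120 = 34623.66.
Deflator = Nominal/Real × 100 = 49185.88/34623.66 × 100 = 142.059.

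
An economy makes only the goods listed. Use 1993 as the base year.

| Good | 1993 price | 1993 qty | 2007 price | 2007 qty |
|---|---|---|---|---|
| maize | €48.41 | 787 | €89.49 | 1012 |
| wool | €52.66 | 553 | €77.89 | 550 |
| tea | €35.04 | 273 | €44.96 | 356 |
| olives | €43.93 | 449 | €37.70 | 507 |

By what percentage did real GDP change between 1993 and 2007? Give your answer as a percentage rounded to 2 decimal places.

Real GDP 1993 = Nominal GDP 1993 = 48.41·787 + 52.66·553 + 35.04·273 + 43.93·449 = 96510.14.
Real GDP 2007 (at 1993 prices) = 48.41·1012 + 52.66·550 + 35.04·356 + 43.93·507 = 112700.67.
Real growth = 112700.67/96510.14 − 1 = 0.1678.

16.78%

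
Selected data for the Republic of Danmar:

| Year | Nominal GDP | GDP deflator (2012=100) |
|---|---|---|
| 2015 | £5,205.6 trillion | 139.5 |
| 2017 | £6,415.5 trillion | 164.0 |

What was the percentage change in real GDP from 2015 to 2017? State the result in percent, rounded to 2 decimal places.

4.83%

Deflate each year: 2015 → 5205.6/1.395 = 3731.61; 2017 → 6415.5/1.640 = 3911.89.
So real GDP changed by 3911.89/3731.61 − 1 = 0.0483, i.e. 4.83%.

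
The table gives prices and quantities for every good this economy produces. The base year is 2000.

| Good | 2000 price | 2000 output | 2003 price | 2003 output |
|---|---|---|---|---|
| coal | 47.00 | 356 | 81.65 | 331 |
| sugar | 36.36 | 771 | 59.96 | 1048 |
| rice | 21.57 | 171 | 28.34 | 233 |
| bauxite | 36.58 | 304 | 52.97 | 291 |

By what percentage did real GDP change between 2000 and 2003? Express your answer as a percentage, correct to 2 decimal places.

Real GDP 2000 = Nominal GDP 2000 = 47.00·356 + 36.36·771 + 21.57·171 + 36.58·304 = 59574.35.
Real GDP 2003 (at 2000 prices) = 47.00·331 + 36.36·1048 + 21.57·233 + 36.58·291 = 69332.87.
Real growth = 69332.87/59574.35 − 1 = 0.1638.

16.38%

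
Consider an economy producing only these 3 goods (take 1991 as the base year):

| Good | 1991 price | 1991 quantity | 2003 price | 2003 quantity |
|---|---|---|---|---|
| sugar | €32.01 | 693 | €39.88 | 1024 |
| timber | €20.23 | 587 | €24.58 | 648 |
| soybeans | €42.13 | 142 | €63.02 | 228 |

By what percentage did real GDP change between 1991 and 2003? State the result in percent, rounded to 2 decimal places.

Real GDP 1991 = Nominal GDP 1991 = 32.01·693 + 20.23·587 + 42.13·142 = 40040.40.
Real GDP 2003 (at 1991 prices) = 32.01·1024 + 20.23·648 + 42.13·228 = 55492.92.
Real growth = 55492.92/40040.40 − 1 = 0.3859.

38.59%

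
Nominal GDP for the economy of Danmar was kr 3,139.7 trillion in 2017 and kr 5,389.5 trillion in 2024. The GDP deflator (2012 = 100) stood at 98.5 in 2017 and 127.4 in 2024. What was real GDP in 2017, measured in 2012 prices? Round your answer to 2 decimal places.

kr 3,187.51 trillion

Real GDP = Nominal / (GDP deflator/100) = 3139.7 / 0.985 = 3187.51.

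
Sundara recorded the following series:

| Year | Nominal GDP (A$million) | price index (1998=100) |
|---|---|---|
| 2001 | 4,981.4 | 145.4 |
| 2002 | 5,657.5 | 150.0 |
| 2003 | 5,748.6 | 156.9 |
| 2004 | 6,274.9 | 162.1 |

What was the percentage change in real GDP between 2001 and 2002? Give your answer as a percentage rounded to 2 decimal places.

10.09%

Real GDP 2001 = 4981.4/1.454 = 3426.00.
Real GDP 2002 = 5657.5/1.500 = 3771.67.
Change = 3771.67/3426.00 − 1 = 0.1009.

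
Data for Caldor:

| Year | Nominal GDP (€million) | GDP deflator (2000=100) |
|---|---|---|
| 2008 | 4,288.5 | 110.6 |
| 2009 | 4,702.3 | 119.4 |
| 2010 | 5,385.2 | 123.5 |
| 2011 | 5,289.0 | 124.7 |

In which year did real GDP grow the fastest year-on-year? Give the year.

2009: real = 4702.3/1.194 = 3938.27; growth vs 2008 (3877.49) = 1.57%.
2010: real = 5385.2/1.235 = 4360.49; growth vs 2009 (3938.27) = 10.72%.
2011: real = 5289.0/1.247 = 4241.38; growth vs 2010 (4360.49) = -2.73%.

2010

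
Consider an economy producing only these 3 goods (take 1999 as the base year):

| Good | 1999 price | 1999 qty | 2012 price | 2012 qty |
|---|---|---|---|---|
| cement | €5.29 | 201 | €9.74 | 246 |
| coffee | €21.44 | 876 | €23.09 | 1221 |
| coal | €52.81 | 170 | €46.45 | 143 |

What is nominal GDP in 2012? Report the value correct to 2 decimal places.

€37231.28

Nominal GDP 2012 = Σ (p_2012 × q_2012) = 9.74·246 + 23.09·1221 + 46.45·143 = 37231.28.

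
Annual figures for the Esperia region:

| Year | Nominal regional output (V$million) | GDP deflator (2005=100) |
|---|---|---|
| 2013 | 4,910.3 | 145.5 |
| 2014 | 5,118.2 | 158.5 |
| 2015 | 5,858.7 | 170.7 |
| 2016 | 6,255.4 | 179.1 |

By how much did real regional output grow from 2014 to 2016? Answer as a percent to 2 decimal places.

Real regional output 2014 = 5118.2/1.585 = 3229.15.
Real regional output 2016 = 6255.4/1.791 = 3492.69.
Change = 3492.69/3229.15 − 1 = 0.0816.

8.16%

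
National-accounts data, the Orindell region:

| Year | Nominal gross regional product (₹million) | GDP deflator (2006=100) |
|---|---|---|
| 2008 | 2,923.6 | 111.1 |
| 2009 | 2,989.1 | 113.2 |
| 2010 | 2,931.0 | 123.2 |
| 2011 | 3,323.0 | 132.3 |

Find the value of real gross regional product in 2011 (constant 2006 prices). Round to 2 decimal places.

₹2,511.72 million

Real gross regional product 2011 = 3323.0 / 1.323 = 2511.72.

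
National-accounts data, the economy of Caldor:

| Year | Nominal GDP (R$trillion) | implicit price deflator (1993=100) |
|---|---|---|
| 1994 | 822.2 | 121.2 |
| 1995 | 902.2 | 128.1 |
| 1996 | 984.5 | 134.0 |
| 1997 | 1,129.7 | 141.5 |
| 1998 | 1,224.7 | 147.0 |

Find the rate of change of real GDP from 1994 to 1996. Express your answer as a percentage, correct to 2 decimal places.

8.30%

Real GDP 1994 = 822.2/1.212 = 678.38.
Real GDP 1996 = 984.5/1.340 = 734.70.
Change = 734.70/678.38 − 1 = 0.0830.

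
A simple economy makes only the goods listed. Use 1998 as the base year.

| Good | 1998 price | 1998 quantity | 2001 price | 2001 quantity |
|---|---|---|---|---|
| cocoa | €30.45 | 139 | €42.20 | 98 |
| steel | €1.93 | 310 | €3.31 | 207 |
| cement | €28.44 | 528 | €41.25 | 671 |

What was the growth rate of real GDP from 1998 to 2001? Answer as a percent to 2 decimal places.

13.20%

Real GDP 1998 = Nominal GDP 1998 = 30.45·139 + 1.93·310 + 28.44·528 = 19847.17.
Real GDP 2001 (at 1998 prices) = 30.45·98 + 1.93·207 + 28.44·671 = 22466.85.
Real growth = 22466.85/19847.17 − 1 = 0.1320.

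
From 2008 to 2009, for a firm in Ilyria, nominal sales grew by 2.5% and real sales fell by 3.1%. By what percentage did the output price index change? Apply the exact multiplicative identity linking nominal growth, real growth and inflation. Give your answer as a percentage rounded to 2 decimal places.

5.78%

(1 + g_nom) = (1 + g_real)(1 + π), so π = 1.0250 / 0.9690 − 1 = 0.05779.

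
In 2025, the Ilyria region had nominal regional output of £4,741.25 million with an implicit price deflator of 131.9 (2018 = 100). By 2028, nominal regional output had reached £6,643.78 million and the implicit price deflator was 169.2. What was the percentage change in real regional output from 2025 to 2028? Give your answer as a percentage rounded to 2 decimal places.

9.24%

Real regional output 2025 = 4741.25 / 1.319 = 3594.58.
Real regional output 2028 = 6643.78 / 1.692 = 3926.58.
Real growth = 3926.58 / 3594.58 − 1 = 0.0924.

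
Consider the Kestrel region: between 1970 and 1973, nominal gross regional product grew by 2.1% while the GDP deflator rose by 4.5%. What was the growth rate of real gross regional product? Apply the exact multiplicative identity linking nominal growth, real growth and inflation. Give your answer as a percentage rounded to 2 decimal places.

-2.30%

(1 + g_nom) = (1 + g_real)(1 + π), so g_real = 1.0210 / 1.0450 − 1 = -0.02297.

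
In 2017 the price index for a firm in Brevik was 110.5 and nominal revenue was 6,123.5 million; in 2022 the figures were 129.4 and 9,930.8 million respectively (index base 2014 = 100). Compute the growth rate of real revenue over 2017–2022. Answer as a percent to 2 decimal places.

Deflate each year: 2017 → 6123.5/1.105 = 5541.63; 2022 → 9930.8/1.294 = 7674.50.
So real revenue changed by 7674.50/5541.63 − 1 = 0.3849, i.e. 38.49%.

38.49%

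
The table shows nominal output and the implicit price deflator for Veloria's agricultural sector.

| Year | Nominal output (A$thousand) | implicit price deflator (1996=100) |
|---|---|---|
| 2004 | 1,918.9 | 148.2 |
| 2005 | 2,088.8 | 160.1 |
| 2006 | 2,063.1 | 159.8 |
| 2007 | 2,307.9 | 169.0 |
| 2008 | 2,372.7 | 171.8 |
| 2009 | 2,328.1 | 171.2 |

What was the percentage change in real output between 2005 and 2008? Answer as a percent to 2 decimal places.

Real output 2005 = 2088.8/1.601 = 1304.68.
Real output 2008 = 2372.7/1.718 = 1381.08.
Change = 1381.08/1304.68 − 1 = 0.0586.

5.86%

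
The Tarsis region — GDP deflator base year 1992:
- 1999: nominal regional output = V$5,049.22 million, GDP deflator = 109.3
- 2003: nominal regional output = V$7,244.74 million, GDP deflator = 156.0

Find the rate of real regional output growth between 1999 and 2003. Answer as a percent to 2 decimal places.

0.53%

Deflate each year: 1999 → 5049.22/1.093 = 4619.60; 2003 → 7244.74/1.560 = 4644.06.
So real regional output changed by 4644.06/4619.60 − 1 = 0.0053, i.e. 0.53%.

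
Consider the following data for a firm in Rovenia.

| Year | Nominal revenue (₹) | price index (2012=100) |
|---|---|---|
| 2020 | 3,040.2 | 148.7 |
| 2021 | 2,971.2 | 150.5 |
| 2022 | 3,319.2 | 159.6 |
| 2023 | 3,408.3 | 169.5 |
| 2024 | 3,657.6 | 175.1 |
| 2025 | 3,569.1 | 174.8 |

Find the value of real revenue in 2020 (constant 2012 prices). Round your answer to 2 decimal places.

₹2,044.52

Real revenue 2020 = 3040.2 / 1.487 = 2044.52.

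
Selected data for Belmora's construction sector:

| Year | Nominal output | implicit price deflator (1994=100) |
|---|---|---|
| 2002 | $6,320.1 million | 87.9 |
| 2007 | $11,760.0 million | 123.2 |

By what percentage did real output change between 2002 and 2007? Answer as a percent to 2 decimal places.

32.76%

Deflate each year: 2002 → 6320.1/0.879 = 7190.10; 2007 → 11760.0/1.232 = 9545.45.
So real output changed by 9545.45/7190.10 − 1 = 0.3276, i.e. 32.76%.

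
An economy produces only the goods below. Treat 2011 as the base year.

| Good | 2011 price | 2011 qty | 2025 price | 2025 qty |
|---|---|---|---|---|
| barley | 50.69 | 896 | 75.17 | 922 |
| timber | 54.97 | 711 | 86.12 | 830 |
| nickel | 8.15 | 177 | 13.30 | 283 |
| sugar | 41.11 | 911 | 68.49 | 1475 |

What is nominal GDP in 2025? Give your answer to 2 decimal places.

245572.99

Nominal GDP 2025 = Σ (p_2025 × q_2025) = 75.17·922 + 86.12·830 + 13.30·283 + 68.49·1475 = 245572.99.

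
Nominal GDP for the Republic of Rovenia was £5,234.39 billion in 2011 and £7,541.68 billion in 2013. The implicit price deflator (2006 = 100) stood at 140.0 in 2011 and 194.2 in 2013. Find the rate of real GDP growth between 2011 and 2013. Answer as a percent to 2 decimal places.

3.87%

Deflate each year: 2011 → 5234.39/1.400 = 3738.85; 2013 → 7541.68/1.942 = 3883.46.
So real GDP changed by 3883.46/3738.85 − 1 = 0.0387, i.e. 3.87%.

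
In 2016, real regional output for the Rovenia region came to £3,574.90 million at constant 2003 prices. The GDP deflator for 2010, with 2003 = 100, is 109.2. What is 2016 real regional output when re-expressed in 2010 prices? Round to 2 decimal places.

Real regional output in 2010 prices = Real regional output in 2003 prices × (P_2010/P_2003) = 3574.90 × 1.092 = 3903.79.

£3,903.79 million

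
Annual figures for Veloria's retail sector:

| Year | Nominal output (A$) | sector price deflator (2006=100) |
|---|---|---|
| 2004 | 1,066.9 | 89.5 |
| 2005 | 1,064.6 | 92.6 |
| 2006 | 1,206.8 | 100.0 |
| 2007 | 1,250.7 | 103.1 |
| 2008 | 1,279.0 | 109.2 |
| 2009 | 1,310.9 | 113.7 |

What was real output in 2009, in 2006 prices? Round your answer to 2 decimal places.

Real output 2009 = 1310.9 / 1.137 = 1152.95.

A$1,152.95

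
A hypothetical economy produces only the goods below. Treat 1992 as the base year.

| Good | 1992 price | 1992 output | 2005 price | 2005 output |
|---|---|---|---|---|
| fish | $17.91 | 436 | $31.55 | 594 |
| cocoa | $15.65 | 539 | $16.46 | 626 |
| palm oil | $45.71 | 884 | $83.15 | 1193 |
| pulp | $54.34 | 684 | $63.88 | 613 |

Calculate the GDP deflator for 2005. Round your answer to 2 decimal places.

Nominal GDP 2005 = 31.55·594 + 16.46·626 + 83.15·1193 + 63.88·613 = 167401.05.
Real GDP 2005 (at 1992 prices) = 17.91·594 + 15.65·626 + 45.71·1193 + 54.34·613 = 108277.89.
Deflator = Nominal/Real × 100 = 167401.05/108277.89 × 100 = 154.603.

154.60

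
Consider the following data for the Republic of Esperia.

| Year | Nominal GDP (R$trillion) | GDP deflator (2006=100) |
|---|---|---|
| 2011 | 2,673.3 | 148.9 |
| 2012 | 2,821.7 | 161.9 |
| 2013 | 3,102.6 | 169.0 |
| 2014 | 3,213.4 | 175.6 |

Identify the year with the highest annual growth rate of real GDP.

2013

2012: real = 2821.7/1.619 = 1742.87; growth vs 2011 (1795.37) = -2.92%.
2013: real = 3102.6/1.690 = 1835.86; growth vs 2012 (1742.87) = 5.34%.
2014: real = 3213.4/1.756 = 1829.95; growth vs 2013 (1835.86) = -0.32%.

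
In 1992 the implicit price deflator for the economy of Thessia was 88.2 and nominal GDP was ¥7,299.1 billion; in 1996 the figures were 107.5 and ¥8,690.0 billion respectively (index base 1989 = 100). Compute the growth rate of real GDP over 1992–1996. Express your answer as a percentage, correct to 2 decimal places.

-2.32%

Real GDP 1992 = 7299.1 / 0.882 = 8275.62.
Real GDP 1996 = 8690.0 / 1.075 = 8083.72.
Real growth = 8083.72 / 8275.62 − 1 = -0.0232.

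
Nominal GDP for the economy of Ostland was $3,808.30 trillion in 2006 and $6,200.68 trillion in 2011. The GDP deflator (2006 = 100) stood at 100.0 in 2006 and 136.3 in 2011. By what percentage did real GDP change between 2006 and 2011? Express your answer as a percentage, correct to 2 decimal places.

19.46%

Real GDP 2006 = 3808.30 / 1.000 = 3808.30.
Real GDP 2011 = 6200.68 / 1.363 = 4549.29.
Real growth = 4549.29 / 3808.30 − 1 = 0.1946.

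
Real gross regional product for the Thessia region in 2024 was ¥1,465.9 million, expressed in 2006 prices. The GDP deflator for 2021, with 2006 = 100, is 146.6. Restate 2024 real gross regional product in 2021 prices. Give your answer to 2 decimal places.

Real gross regional product in 2021 prices = Real gross regional product in 2006 prices × (P_2021/P_2006) = 1465.9 × 1.466 = 2149.01.

¥2,149.01 million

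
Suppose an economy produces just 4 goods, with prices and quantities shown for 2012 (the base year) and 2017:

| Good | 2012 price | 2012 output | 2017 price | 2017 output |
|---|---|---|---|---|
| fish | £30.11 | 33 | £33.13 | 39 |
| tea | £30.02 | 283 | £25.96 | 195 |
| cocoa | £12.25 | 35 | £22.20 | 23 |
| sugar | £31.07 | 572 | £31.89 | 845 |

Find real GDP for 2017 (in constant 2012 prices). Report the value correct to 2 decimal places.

Real GDP 2017 = Σ (p_2012 × q_2017) = 30.11·39 + 30.02·195 + 12.25·23 + 31.07·845 = 33564.09.

£33564.09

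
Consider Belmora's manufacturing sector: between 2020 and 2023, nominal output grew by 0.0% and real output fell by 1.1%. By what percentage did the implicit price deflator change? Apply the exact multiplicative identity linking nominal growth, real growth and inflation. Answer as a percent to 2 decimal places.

(1 + g_nom) = (1 + g_real)(1 + π), so π = 1.0000 / 0.9890 − 1 = 0.01112.

1.11%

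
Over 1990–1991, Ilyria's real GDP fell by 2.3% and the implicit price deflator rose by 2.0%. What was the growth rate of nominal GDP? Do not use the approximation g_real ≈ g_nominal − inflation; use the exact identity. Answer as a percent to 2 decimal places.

-0.35%

(1 + g_nom) = (1 + g_real)(1 + π) = 0.9770 × 1.0200 = 0.99654.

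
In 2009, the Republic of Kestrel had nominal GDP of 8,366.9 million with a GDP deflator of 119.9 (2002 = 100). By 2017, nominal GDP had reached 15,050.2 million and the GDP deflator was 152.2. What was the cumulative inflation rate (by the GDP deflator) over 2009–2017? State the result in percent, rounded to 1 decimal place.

26.9%

Price-level change = 152.2 / 119.9 − 1 = 0.2694.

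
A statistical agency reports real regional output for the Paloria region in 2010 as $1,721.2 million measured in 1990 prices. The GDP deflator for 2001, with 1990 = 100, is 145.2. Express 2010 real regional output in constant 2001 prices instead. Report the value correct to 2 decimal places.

Real regional output in 2001 prices = Real regional output in 1990 prices × (P_2001/P_1990) = 1721.2 × 1.452 = 2499.18.

$2,499.18 million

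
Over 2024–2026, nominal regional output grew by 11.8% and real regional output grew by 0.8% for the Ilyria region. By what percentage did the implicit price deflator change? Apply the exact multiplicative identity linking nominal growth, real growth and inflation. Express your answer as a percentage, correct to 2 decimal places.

(1 + g_nom) = (1 + g_real)(1 + π), so π = 1.1180 / 1.0080 − 1 = 0.10913.

10.91%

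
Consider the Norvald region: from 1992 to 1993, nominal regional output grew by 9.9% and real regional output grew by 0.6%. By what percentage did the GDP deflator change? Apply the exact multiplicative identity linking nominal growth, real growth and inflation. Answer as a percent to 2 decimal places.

(1 + g_nom) = (1 + g_real)(1 + π), so π = 1.0990 / 1.0060 − 1 = 0.09245.

9.24%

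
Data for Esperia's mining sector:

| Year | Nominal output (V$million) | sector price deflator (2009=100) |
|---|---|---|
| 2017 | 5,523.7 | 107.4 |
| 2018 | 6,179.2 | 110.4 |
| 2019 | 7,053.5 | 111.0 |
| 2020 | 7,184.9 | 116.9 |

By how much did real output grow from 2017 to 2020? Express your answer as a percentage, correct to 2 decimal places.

19.50%

Real output 2017 = 5523.7/1.074 = 5143.11.
Real output 2020 = 7184.9/1.169 = 6146.19.
Change = 6146.19/5143.11 − 1 = 0.1950.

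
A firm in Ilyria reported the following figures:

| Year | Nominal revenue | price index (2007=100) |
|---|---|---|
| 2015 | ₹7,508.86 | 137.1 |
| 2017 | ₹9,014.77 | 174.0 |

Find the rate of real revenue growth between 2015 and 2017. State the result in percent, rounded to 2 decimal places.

-5.40%

Real revenue 2015 = 7508.86 / 1.371 = 5476.92.
Real revenue 2017 = 9014.77 / 1.740 = 5180.90.
Real growth = 5180.90 / 5476.92 − 1 = -0.0540.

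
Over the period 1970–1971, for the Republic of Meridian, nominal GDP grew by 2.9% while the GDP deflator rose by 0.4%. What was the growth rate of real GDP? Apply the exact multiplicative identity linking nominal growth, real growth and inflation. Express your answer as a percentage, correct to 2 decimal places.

2.49%

(1 + g_nom) = (1 + g_real)(1 + π), so g_real = 1.0290 / 1.0040 − 1 = 0.02490.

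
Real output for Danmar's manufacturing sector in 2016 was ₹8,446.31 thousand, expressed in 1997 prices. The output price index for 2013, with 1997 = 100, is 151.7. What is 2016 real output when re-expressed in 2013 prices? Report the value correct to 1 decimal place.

₹12,813.1 thousand

Real output in 2013 prices = Real output in 1997 prices × (P_2013/P_1997) = 8446.31 × 1.517 = 12813.05.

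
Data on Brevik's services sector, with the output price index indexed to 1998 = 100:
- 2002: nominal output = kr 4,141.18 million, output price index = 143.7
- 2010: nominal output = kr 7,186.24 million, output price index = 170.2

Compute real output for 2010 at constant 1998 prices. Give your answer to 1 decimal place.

Real output = Nominal / (output price index/100) = 7186.24 / 1.702 = 4222.23.

kr 4,222.2 million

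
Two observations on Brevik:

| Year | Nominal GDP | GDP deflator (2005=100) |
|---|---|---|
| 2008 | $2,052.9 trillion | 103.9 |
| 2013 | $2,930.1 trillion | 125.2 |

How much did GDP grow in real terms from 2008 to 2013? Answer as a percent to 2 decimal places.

Deflate each year: 2008 → 2052.9/1.039 = 1975.84; 2013 → 2930.1/1.252 = 2340.34.
So real GDP changed by 2340.34/1975.84 − 1 = 0.1845, i.e. 18.45%.

18.45%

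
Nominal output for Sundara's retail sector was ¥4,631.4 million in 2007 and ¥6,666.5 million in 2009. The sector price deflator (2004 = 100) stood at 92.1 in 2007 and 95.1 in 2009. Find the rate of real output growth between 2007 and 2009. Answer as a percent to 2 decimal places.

Real output 2007 = 4631.4 / 0.921 = 5028.66.
Real output 2009 = 6666.5 / 0.951 = 7009.99.
Real growth = 7009.99 / 5028.66 − 1 = 0.3940.

39.40%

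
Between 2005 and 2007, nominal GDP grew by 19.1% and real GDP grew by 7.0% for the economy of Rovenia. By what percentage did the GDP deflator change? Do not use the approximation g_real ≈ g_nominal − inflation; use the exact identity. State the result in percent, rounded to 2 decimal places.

(1 + g_nom) = (1 + g_real)(1 + π), so π = 1.1910 / 1.0700 − 1 = 0.11308.

11.31%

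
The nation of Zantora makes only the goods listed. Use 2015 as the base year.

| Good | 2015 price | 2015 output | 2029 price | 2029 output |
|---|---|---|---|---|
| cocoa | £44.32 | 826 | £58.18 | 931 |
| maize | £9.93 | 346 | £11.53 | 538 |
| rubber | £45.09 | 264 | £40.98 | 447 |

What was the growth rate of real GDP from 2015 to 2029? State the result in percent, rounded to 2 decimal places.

28.51%

Real GDP 2015 = Nominal GDP 2015 = 44.32·826 + 9.93·346 + 45.09·264 = 51947.86.
Real GDP 2029 (at 2015 prices) = 44.32·931 + 9.93·538 + 45.09·447 = 66759.49.
Real growth = 66759.49/51947.86 − 1 = 0.2851.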